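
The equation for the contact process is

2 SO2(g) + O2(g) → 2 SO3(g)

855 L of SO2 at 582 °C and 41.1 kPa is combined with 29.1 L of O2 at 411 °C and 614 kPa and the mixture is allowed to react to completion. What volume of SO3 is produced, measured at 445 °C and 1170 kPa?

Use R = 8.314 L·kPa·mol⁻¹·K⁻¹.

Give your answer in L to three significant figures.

n(SO2) = PV/RT = (41.1 × 855) / (8.314 × 855.15) = 4.943 mol
n(O2) = PV/RT = (614 × 29.1) / (8.314 × 684.15) = 3.141 mol
For 4.943 mol SO2, stoichiometry requires (1/2) × 4.943 = 2.471 mol O2; 3.141 mol is available, so SO2 is limiting.
n(SO3) = (2/2) × 4.943 = 4.943 mol
V(SO3) = nRT/P = 4.943 × 8.314 × 718.15 / 1170 = 25.22 L

25.2 L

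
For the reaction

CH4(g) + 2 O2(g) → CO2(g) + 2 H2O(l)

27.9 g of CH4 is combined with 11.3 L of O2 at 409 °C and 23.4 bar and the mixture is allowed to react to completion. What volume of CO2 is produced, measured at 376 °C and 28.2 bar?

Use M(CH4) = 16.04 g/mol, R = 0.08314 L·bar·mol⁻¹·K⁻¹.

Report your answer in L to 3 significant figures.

n(CH4) = 27.9 / 16.04 = 1.739 mol
n(O2) = PV/RT = (23.4 × 11.3) / (0.08314 × 682.15) = 4.662 mol
For 1.739 mol CH4, stoichiometry requires (2/1) × 1.739 = 3.478 mol O2; 4.662 mol is available, so CH4 is limiting.
n(CO2) = (1/1) × 1.739 = 1.739 mol
V(CO2) = nRT/P = 1.739 × 0.08314 × 649.15 / 28.2 = 3.328 L

3.33 L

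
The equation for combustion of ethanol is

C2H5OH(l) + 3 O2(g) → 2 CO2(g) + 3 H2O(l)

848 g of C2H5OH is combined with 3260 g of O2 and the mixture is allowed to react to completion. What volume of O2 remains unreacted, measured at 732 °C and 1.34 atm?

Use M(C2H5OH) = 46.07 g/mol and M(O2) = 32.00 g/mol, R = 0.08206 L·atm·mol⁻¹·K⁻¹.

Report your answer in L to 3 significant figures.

n(C2H5OH) = 848 / 46.07 = 18.41 mol
n(O2) = 3260 / 32.00 = 101.9 mol
For 18.41 mol C2H5OH, stoichiometry requires (3/1) × 18.41 = 55.23 mol O2; 101.9 mol is available, so C2H5OH is limiting.
n(O2) consumed = (3/1) × 18.41 = 55.23 mol; remaining = 101.9 − 55.23 = 46.67 mol
V(O2) = nRT/P = 46.67 × 0.08206 × 1005.15 / 1.34 = 2873 L

2870 L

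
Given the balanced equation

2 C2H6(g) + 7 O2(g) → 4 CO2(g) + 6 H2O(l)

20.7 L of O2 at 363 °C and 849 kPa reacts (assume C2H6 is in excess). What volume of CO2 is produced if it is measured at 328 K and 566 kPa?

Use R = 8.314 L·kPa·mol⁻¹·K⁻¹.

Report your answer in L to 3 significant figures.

n(O2) = PV/RT = (849 × 20.7) / (8.314 × 636.15) = 3.323 mol
n(CO2) = (4/7) × 3.323 = 1.899 mol
V = nRT/P = 1.899 × 8.314 × 328 / 566 = 9.149 L

9.15 L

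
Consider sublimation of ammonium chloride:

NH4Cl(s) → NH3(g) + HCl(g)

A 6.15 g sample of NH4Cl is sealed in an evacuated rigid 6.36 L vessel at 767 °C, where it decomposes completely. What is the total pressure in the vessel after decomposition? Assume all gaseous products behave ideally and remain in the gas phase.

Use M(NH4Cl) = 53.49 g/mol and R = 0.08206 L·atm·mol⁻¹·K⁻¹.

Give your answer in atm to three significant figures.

3.09 atm

n(NH4Cl) = 6.15 / 53.49 = 0.1150 mol
n(gas produced) = (2/1) × 0.1150 = 0.2300 mol
P = nRT/V = 0.2300 × 0.08206 × 1040.15 / 6.36 = 3.087 atm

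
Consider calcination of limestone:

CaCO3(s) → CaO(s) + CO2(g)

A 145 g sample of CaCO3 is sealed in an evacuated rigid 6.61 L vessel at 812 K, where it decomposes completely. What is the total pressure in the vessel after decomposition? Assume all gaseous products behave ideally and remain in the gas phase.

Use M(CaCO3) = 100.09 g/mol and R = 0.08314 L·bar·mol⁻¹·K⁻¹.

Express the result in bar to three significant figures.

14.8 bar

n(CaCO3) = 145 / 100.09 = 1.449 mol
n(gas produced) = (1/1) × 1.449 = 1.449 mol
P = nRT/V = 1.449 × 0.08314 × 812 / 6.61 = 14.80 bar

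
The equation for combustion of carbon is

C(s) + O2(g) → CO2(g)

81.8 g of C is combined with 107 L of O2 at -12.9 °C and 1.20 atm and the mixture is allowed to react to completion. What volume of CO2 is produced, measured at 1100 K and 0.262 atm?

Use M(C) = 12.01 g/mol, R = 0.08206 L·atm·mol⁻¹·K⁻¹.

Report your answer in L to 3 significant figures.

n(C) = 81.8 / 12.01 = 6.811 mol
n(O2) = PV/RT = (1.20 × 107) / (0.08206 × 260.25) = 6.012 mol
For 6.811 mol C, stoichiometry requires (1/1) × 6.811 = 6.811 mol O2; 6.012 mol is available, so O2 is limiting.
n(CO2) = (1/1) × 6.012 = 6.012 mol
V(CO2) = nRT/P = 6.012 × 0.08206 × 1100 / 0.262 = 2071 L

2070 L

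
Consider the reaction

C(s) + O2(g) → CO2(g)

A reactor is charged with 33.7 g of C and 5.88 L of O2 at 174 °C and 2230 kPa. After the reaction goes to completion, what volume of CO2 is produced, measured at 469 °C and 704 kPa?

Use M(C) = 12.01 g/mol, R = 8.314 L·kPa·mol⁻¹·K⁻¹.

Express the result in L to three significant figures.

n(C) = 33.7 / 12.01 = 2.806 mol
n(O2) = PV/RT = (2230 × 5.88) / (8.314 × 447.15) = 3.527 mol
For 2.806 mol C, stoichiometry requires (1/1) × 2.806 = 2.806 mol O2; 3.527 mol is available, so C is limiting.
n(CO2) = (1/1) × 2.806 = 2.806 mol
V(CO2) = nRT/P = 2.806 × 8.314 × 742.15 / 704 = 24.59 L

24.6 L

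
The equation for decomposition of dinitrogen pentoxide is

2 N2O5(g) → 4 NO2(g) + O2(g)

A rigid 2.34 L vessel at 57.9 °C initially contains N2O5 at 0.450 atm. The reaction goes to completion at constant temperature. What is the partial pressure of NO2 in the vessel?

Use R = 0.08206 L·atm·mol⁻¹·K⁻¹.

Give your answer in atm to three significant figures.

0.900 atm

n(N2O5)₀ = PV/RT = (0.450 × 2.34) / (0.08206 × 331.05) = 0.03876 mol
n(NO2) = (4/2) × 0.03876 = 0.07752 mol
P(NO2) = nRT/V = 0.07752 × 0.08206 × 331.05 / 2.34 = 0.9000 atm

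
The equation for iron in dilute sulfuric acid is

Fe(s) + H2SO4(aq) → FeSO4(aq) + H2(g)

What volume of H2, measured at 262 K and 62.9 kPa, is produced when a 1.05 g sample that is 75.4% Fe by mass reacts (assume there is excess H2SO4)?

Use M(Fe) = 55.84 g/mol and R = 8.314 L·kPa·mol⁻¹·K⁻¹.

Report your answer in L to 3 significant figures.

mass of Fe = 1.05 × 75.4/100 = 0.7917 g
n(Fe) = 0.7917 / 55.84 = 0.01418 mol
n(H2) = (1/1) × 0.01418 = 0.01418 mol
V = nRT/P = 0.01418 × 8.314 × 262 / 62.9 = 0.4911 L

0.491 L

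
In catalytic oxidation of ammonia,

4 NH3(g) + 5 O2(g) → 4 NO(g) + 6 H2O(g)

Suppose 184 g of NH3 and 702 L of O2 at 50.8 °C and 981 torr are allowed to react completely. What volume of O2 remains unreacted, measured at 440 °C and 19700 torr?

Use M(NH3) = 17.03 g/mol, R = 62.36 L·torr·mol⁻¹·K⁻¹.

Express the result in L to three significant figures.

46.5 L

n(NH3) = 184 / 17.03 = 10.80 mol
n(O2) = PV/RT = (981 × 702) / (62.36 × 323.95) = 34.09 mol
For 10.80 mol NH3, stoichiometry requires (5/4) × 10.80 = 13.50 mol O2; 34.09 mol is available, so NH3 is limiting.
n(O2) consumed = (5/4) × 10.80 = 13.50 mol; remaining = 34.09 − 13.50 = 20.59 mol
V(O2) = nRT/P = 20.59 × 62.36 × 713.15 / 19700 = 46.48 L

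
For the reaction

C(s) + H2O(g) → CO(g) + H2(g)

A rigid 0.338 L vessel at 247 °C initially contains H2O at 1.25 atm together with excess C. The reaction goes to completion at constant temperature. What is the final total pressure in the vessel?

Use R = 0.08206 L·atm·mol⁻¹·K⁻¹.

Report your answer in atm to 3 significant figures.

2.50 atm

At constant T and V, P ∝ n(gas): 1 mol gas → 2 mol gas.
P_final = (2/1) × 1.25 = 2.500 atm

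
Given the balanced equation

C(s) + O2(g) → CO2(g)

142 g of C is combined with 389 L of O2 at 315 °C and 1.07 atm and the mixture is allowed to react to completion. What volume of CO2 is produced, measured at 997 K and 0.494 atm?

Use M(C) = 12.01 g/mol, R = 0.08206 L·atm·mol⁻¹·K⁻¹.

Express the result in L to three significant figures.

1430 L

n(C) = 142 / 12.01 = 11.82 mol
n(O2) = PV/RT = (1.07 × 389) / (0.08206 × 588.15) = 8.624 mol
For 11.82 mol C, stoichiometry requires (1/1) × 11.82 = 11.82 mol O2; 8.624 mol is available, so O2 is limiting.
n(CO2) = (1/1) × 8.624 = 8.624 mol
V(CO2) = nRT/P = 8.624 × 0.08206 × 997 / 0.494 = 1428 L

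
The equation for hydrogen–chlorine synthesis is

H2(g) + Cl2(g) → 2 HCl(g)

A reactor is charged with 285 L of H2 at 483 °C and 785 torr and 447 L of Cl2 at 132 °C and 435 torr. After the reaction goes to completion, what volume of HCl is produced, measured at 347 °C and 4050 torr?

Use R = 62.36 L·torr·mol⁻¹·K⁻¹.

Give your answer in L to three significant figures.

90.6 L

n(H2) = PV/RT = (785 × 285) / (62.36 × 756.15) = 4.745 mol
n(Cl2) = PV/RT = (435 × 447) / (62.36 × 405.15) = 7.696 mol
For 4.745 mol H2, stoichiometry requires (1/1) × 4.745 = 4.745 mol Cl2; 7.696 mol is available, so H2 is limiting.
n(HCl) = (2/1) × 4.745 = 9.490 mol
V(HCl) = nRT/P = 9.490 × 62.36 × 620.15 / 4050 = 90.62 L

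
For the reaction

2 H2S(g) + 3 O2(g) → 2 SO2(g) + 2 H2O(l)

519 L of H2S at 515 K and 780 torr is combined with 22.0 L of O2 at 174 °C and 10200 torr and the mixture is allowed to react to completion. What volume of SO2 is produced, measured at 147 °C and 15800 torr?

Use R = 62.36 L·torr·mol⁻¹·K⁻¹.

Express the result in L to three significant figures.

n(H2S) = PV/RT = (780 × 519) / (62.36 × 515) = 12.61 mol
n(O2) = PV/RT = (10200 × 22.0) / (62.36 × 447.15) = 8.048 mol
For 12.61 mol H2S, stoichiometry requires (3/2) × 12.61 = 18.91 mol O2; 8.048 mol is available, so O2 is limiting.
n(SO2) = (2/3) × 8.048 = 5.365 mol
V(SO2) = nRT/P = 5.365 × 62.36 × 420.15 / 15800 = 8.897 L

8.90 L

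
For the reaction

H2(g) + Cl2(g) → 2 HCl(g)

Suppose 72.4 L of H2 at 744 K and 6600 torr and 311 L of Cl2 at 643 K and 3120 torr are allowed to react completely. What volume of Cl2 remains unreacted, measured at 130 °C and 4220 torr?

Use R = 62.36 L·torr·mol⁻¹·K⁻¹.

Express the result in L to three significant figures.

n(H2) = PV/RT = (6600 × 72.4) / (62.36 × 744) = 10.30 mol
n(Cl2) = PV/RT = (3120 × 311) / (62.36 × 643) = 24.20 mol
For 10.30 mol H2, stoichiometry requires (1/1) × 10.30 = 10.30 mol Cl2; 24.20 mol is available, so H2 is limiting.
n(Cl2) consumed = (1/1) × 10.30 = 10.30 mol; remaining = 24.20 − 10.30 = 13.90 mol
V(Cl2) = nRT/P = 13.90 × 62.36 × 403.15 / 4220 = 82.81 L

82.8 L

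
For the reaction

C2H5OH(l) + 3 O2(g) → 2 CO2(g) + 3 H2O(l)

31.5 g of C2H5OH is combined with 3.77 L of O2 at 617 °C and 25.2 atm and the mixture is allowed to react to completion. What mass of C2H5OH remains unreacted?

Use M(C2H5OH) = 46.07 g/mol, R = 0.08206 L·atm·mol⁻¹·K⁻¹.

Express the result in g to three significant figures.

n(C2H5OH) = 31.5 / 46.07 = 0.6837 mol
n(O2) = PV/RT = (25.2 × 3.77) / (0.08206 × 890.15) = 1.301 mol
For 0.6837 mol C2H5OH, stoichiometry requires (3/1) × 0.6837 = 2.051 mol O2; 1.301 mol is available, so O2 is limiting.
n(C2H5OH) consumed = (1/3) × 1.301 = 0.4337 mol; remaining = 0.6837 − 0.4337 = 0.2500 mol
m(C2H5OH) = 0.2500 × 46.07 = 11.52 g

11.5 g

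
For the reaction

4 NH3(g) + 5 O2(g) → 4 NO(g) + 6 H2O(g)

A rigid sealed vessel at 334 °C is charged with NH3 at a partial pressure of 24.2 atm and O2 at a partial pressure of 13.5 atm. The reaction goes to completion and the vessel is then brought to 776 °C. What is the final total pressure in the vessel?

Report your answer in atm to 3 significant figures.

With V and T fixed, P_i ∝ n_i, so the mole ratios apply directly to partial pressures at 334 °C.
P(O2) required for 24.2 atm of NH3 = (5/4) × 24.2 = 30.25 atm; available 13.5 atm, so O2 is limiting.
P(NH3) remaining = 24.2 − (4/5) × 13.5 = 13.40 atm
P(gaseous products) = (4+6)/5 × 13.5 = 27.00 atm
P_total at 334 °C = 13.40 + 27.00 = 40.40 atm
Scaling to 776 °C: P = 40.40 × 1049.15/607.15 = 69.81 atm

69.8 atm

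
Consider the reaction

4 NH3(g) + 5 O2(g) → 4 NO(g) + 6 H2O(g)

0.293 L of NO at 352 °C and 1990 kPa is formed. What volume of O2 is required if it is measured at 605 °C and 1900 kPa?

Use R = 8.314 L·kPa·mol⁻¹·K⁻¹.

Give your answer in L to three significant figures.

0.539 L

n(NO) = PV/RT = (1990 × 0.293) / (8.314 × 625.15) = 0.1122 mol
n(O2) = (5/4) × 0.1122 = 0.1402 mol
V = nRT/P = 0.1402 × 8.314 × 878.15 / 1900 = 0.5387 L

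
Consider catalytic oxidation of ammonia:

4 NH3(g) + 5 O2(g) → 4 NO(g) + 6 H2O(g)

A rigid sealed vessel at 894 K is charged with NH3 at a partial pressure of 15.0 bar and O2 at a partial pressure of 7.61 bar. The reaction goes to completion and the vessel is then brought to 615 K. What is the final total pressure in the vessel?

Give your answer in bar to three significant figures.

16.6 bar

With V and T fixed, P_i ∝ n_i, so the mole ratios apply directly to partial pressures at 894 K.
P(O2) required for 15.0 bar of NH3 = (5/4) × 15.0 = 18.75 bar; available 7.61 bar, so O2 is limiting.
P(NH3) remaining = 15.0 − (4/5) × 7.61 = 8.912 bar
P(gaseous products) = (4+6)/5 × 7.61 = 15.22 bar
P_total at 894 K = 8.912 + 15.22 = 24.13 bar
Scaling to 615 K: P = 24.13 × 615/894 = 16.60 bar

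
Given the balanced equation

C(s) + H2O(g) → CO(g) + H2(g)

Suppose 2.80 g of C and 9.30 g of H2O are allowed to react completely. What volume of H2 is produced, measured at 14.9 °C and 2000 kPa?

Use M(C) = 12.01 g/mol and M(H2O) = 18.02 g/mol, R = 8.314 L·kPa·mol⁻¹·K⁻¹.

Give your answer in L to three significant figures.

n(C) = 2.80 / 12.01 = 0.2331 mol
n(H2O) = 9.30 / 18.02 = 0.5161 mol
For 0.2331 mol C, stoichiometry requires (1/1) × 0.2331 = 0.2331 mol H2O; 0.5161 mol is available, so C is limiting.
n(H2) = (1/1) × 0.2331 = 0.2331 mol
V(H2) = nRT/P = 0.2331 × 8.314 × 288.05 / 2000 = 0.2791 L

0.279 L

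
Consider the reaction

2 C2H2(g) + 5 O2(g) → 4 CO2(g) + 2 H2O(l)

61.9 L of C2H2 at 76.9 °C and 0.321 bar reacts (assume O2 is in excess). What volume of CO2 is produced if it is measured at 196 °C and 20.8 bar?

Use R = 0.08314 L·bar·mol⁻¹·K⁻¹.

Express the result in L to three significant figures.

n(C2H2) = PV/RT = (0.321 × 61.9) / (0.08314 × 350.05) = 0.6827 mol
n(CO2) = (4/2) × 0.6827 = 1.365 mol
V = nRT/P = 1.365 × 0.08314 × 469.15 / 20.8 = 2.560 L

2.56 L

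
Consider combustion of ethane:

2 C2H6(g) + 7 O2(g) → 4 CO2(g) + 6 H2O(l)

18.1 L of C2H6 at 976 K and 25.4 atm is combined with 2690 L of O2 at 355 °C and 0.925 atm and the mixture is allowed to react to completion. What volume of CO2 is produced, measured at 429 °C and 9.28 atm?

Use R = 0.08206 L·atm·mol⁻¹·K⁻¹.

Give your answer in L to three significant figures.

n(C2H6) = PV/RT = (25.4 × 18.1) / (0.08206 × 976) = 5.740 mol
n(O2) = PV/RT = (0.925 × 2690) / (0.08206 × 628.15) = 48.27 mol
For 5.740 mol C2H6, stoichiometry requires (7/2) × 5.740 = 20.09 mol O2; 48.27 mol is available, so C2H6 is limiting.
n(CO2) = (4/2) × 5.740 = 11.48 mol
V(CO2) = nRT/P = 11.48 × 0.08206 × 702.15 / 9.28 = 71.28 L

71.3 L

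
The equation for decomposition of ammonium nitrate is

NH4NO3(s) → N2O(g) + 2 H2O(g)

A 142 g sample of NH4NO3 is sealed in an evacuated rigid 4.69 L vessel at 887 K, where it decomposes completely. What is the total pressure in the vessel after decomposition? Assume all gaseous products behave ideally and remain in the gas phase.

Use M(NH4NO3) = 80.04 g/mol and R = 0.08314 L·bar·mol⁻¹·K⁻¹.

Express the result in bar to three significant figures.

n(NH4NO3) = 142 / 80.04 = 1.774 mol
n(gas produced) = (3/1) × 1.774 = 5.322 mol
P = nRT/V = 5.322 × 0.08314 × 887 / 4.69 = 83.68 bar

83.7 bar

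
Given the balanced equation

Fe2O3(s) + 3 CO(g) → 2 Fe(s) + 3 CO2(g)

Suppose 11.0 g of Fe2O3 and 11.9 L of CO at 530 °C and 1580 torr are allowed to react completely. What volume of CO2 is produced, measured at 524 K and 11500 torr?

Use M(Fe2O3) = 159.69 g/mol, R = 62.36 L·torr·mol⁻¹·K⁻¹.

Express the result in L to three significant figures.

n(Fe2O3) = 11.0 / 159.69 = 0.06888 mol
n(CO) = PV/RT = (1580 × 11.9) / (62.36 × 803.15) = 0.3754 mol
For 0.06888 mol Fe2O3, stoichiometry requires (3/1) × 0.06888 = 0.2066 mol CO; 0.3754 mol is available, so Fe2O3 is limiting.
n(CO2) = (3/1) × 0.06888 = 0.2066 mol
V(CO2) = nRT/P = 0.2066 × 62.36 × 524 / 11500 = 0.5870 L

0.587 L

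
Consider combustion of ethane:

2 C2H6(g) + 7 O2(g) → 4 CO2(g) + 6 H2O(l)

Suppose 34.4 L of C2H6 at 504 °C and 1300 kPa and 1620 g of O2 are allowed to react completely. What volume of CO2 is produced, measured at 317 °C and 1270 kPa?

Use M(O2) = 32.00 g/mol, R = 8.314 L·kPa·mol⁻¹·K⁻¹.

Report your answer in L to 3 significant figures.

n(C2H6) = PV/RT = (1300 × 34.4) / (8.314 × 777.15) = 6.921 mol
n(O2) = 1620 / 32.00 = 50.62 mol
For 6.921 mol C2H6, stoichiometry requires (7/2) × 6.921 = 24.22 mol O2; 50.62 mol is available, so C2H6 is limiting.
n(CO2) = (4/2) × 6.921 = 13.84 mol
V(CO2) = nRT/P = 13.84 × 8.314 × 590.15 / 1270 = 53.47 L

53.5 L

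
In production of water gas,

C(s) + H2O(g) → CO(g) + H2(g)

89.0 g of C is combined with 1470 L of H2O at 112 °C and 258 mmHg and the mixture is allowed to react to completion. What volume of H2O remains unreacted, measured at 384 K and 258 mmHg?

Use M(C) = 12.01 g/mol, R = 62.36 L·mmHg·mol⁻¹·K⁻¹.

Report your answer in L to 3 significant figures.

778 L

n(C) = 89.0 / 12.01 = 7.410 mol
n(H2O) = PV/RT = (258 × 1470) / (62.36 × 385.15) = 15.79 mol
For 7.410 mol C, stoichiometry requires (1/1) × 7.410 = 7.410 mol H2O; 15.79 mol is available, so C is limiting.
n(H2O) consumed = (1/1) × 7.410 = 7.410 mol; remaining = 15.79 − 7.410 = 8.380 mol
V(H2O) = nRT/P = 8.380 × 62.36 × 384 / 258 = 777.8 L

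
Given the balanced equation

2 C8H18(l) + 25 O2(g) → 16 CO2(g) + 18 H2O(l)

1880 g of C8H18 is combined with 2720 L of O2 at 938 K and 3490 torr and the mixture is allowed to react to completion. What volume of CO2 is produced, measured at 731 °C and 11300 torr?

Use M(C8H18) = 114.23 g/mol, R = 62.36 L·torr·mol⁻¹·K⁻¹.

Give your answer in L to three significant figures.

576 L

n(C8H18) = 1880 / 114.23 = 16.46 mol
n(O2) = PV/RT = (3490 × 2720) / (62.36 × 938) = 162.3 mol
For 16.46 mol C8H18, stoichiometry requires (25/2) × 16.46 = 205.8 mol O2; 162.3 mol is available, so O2 is limiting.
n(CO2) = (16/25) × 162.3 = 103.9 mol
V(CO2) = nRT/P = 103.9 × 62.36 × 1004.15 / 11300 = 575.8 L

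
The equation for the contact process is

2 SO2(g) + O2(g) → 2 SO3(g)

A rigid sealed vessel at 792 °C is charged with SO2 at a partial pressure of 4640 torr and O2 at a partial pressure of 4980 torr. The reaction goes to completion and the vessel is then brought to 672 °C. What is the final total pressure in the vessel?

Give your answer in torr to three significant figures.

6480 torr

At constant V, partial pressures at 792 °C are proportional to moles, so apply stoichiometry directly to pressures.
P(O2) required for 4640 torr of SO2 = (1/2) × 4640 = 2320 torr; available 4980 torr, so SO2 is limiting.
P(O2) remaining = 4980 − (1/2) × 4640 = 2660 torr
P(gaseous products) = (2)/2 × 4640 = 4640 torr
P_total at 792 °C = 2660 + 4640 = 7300 torr
Scaling to 672 °C: P = 7300 × 945.15/1065.15 = 6478 torr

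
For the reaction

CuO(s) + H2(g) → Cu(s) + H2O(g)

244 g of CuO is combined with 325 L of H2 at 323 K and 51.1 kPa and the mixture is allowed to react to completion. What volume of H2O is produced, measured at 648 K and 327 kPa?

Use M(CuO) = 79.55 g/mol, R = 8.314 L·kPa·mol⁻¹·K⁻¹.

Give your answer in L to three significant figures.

50.5 L

n(CuO) = 244 / 79.55 = 3.067 mol
n(H2) = PV/RT = (51.1 × 325) / (8.314 × 323) = 6.184 mol
For 3.067 mol CuO, stoichiometry requires (1/1) × 3.067 = 3.067 mol H2; 6.184 mol is available, so CuO is limiting.
n(H2O) = (1/1) × 3.067 = 3.067 mol
V(H2O) = nRT/P = 3.067 × 8.314 × 648 / 327 = 50.53 L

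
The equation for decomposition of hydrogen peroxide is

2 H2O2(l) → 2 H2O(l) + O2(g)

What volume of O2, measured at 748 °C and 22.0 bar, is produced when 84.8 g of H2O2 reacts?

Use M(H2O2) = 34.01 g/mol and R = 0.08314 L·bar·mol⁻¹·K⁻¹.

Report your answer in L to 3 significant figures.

4.81 L

n(H2O2) = 84.80 / 34.01 = 2.493 mol
n(O2) = (1/2) × 2.493 = 1.246 mol
V = nRT/P = 1.246 × 0.08314 × 1021.15 / 22.0 = 4.808 L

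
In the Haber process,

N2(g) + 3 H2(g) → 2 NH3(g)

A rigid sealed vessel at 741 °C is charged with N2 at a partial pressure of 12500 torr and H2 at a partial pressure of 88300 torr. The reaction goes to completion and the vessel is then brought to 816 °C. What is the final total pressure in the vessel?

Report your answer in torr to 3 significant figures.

With V and T fixed, P_i ∝ n_i, so the mole ratios apply directly to partial pressures at 741 °C.
P(H2) required for 12500 torr of N2 = (3/1) × 12500 = 37500 torr; available 88300 torr, so N2 is limiting.
P(H2) remaining = 88300 − (3/1) × 12500 = 50800 torr
P(gaseous products) = (2)/1 × 12500 = 25000 torr
P_total at 741 °C = 50800 + 25000 = 75800 torr
Scaling to 816 °C: P = 75800 × 1089.15/1014.15 = 81410 torr

81400 torr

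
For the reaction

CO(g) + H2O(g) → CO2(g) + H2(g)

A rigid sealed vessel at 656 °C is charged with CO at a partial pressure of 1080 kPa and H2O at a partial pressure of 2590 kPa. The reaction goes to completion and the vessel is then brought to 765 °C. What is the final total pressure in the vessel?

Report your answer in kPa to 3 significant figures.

Because the vessel is rigid and T is held at 656 °C, work the stoichiometry in partial pressures (P_i = n_iRT/V).
P(H2O) required for 1080 kPa of CO = (1/1) × 1080 = 1080 kPa; available 2590 kPa, so CO is limiting.
P(H2O) remaining = 2590 − (1/1) × 1080 = 1510 kPa
P(gaseous products) = (1+1)/1 × 1080 = 2160 kPa
P_total at 656 °C = 1510 + 2160 = 3670 kPa
Scaling to 765 °C: P = 3670 × 1038.15/929.15 = 4101 kPa

4100 kPa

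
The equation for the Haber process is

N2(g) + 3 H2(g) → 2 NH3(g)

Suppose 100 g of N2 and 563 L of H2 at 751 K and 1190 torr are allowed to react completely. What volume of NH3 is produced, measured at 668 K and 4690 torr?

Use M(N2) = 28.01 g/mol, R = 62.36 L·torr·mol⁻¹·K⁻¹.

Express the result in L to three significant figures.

63.4 L

n(N2) = 100 / 28.01 = 3.570 mol
n(H2) = PV/RT = (1190 × 563) / (62.36 × 751) = 14.31 mol
For 3.570 mol N2, stoichiometry requires (3/1) × 3.570 = 10.71 mol H2; 14.31 mol is available, so N2 is limiting.
n(NH3) = (2/1) × 3.570 = 7.140 mol
V(NH3) = nRT/P = 7.140 × 62.36 × 668 / 4690 = 63.42 L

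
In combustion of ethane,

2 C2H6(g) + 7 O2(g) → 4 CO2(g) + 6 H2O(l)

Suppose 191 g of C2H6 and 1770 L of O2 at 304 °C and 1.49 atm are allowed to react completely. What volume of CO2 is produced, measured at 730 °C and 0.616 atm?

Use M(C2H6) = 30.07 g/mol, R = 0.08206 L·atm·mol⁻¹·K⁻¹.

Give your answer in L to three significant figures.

1700 L

n(C2H6) = 191 / 30.07 = 6.352 mol
n(O2) = PV/RT = (1.49 × 1770) / (0.08206 × 577.15) = 55.69 mol
For 6.352 mol C2H6, stoichiometry requires (7/2) × 6.352 = 22.23 mol O2; 55.69 mol is available, so C2H6 is limiting.
n(CO2) = (4/2) × 6.352 = 12.70 mol
V(CO2) = nRT/P = 12.70 × 0.08206 × 1003.15 / 0.616 = 1697 L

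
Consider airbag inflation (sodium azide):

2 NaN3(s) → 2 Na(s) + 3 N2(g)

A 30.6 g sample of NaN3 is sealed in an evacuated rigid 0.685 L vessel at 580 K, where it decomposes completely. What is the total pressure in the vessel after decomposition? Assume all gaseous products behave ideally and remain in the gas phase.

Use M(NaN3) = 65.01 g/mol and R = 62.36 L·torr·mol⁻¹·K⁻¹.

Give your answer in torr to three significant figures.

37300 torr

n(NaN3) = 30.6 / 65.01 = 0.4707 mol
n(gas produced) = (3/2) × 0.4707 = 0.7061 mol
P = nRT/V = 0.7061 × 62.36 × 580 / 0.685 = 37280 torr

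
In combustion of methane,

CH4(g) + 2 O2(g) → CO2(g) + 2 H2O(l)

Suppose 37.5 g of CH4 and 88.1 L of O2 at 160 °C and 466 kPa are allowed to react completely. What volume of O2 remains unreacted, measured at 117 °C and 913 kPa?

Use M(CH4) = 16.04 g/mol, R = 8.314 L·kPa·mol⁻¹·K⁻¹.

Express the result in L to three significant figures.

n(CH4) = 37.5 / 16.04 = 2.338 mol
n(O2) = PV/RT = (466 × 88.1) / (8.314 × 433.15) = 11.40 mol
For 2.338 mol CH4, stoichiometry requires (2/1) × 2.338 = 4.676 mol O2; 11.40 mol is available, so CH4 is limiting.
n(O2) consumed = (2/1) × 2.338 = 4.676 mol; remaining = 11.40 − 4.676 = 6.724 mol
V(O2) = nRT/P = 6.724 × 8.314 × 390.15 / 913 = 23.89 L

23.9 L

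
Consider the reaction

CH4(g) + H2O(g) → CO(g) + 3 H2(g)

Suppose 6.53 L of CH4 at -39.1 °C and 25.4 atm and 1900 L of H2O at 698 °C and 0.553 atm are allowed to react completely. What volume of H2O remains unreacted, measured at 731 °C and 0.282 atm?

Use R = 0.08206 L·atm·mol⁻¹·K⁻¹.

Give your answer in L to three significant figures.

1330 L

n(CH4) = PV/RT = (25.4 × 6.53) / (0.08206 × 234.05) = 8.636 mol
n(H2O) = PV/RT = (0.553 × 1900) / (0.08206 × 971.15) = 13.18 mol
For 8.636 mol CH4, stoichiometry requires (1/1) × 8.636 = 8.636 mol H2O; 13.18 mol is available, so CH4 is limiting.
n(H2O) consumed = (1/1) × 8.636 = 8.636 mol; remaining = 13.18 − 8.636 = 4.544 mol
V(H2O) = nRT/P = 4.544 × 0.08206 × 1004.15 / 0.282 = 1328 L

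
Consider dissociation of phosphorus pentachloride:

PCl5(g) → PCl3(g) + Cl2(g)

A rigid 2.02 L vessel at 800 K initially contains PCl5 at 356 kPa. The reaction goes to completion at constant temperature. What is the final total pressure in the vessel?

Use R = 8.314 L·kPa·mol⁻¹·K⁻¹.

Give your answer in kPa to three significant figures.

712 kPa

At constant T and V, P ∝ n(gas): 1 mol gas → 2 mol gas.
P_final = (2/1) × 356 = 712.0 kPa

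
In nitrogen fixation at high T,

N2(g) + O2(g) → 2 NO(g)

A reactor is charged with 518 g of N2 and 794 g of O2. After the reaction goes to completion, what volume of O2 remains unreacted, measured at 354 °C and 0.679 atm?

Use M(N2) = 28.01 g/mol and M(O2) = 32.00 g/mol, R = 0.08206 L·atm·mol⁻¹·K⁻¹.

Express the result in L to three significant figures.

479 L

n(N2) = 518 / 28.01 = 18.49 mol
n(O2) = 794 / 32.00 = 24.81 mol
For 18.49 mol N2, stoichiometry requires (1/1) × 18.49 = 18.49 mol O2; 24.81 mol is available, so N2 is limiting.
n(O2) consumed = (1/1) × 18.49 = 18.49 mol; remaining = 24.81 − 18.49 = 6.320 mol
V(O2) = nRT/P = 6.320 × 0.08206 × 627.15 / 0.679 = 479.0 L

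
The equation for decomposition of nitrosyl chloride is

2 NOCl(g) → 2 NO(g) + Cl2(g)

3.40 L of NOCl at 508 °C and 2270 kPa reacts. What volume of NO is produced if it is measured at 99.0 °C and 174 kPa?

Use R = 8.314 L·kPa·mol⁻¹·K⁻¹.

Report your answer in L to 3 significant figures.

21.1 L

n(NOCl) = PV/RT = (2270 × 3.40) / (8.314 × 781.15) = 1.188 mol
n(NO) = (2/2) × 1.188 = 1.188 mol
V = nRT/P = 1.188 × 8.314 × 372.15 / 174 = 21.12 L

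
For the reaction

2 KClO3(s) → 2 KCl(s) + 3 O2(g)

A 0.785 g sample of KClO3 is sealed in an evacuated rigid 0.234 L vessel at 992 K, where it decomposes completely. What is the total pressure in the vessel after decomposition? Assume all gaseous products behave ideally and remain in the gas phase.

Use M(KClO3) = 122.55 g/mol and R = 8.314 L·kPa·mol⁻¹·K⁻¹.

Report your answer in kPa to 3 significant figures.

339 kPa

n(KClO3) = 0.785 / 122.55 = 0.006406 mol
n(gas produced) = (3/2) × 0.006406 = 0.009609 mol
P = nRT/V = 0.009609 × 8.314 × 992 / 0.234 = 338.7 kPa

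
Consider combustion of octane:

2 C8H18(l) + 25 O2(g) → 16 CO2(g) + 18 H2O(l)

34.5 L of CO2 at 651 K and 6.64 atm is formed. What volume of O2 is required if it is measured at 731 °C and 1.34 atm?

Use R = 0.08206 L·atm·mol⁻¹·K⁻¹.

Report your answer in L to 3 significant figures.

412 L

n(CO2) = PV/RT = (6.64 × 34.5) / (0.08206 × 651) = 4.288 mol
n(O2) = (25/16) × 4.288 = 6.700 mol
V = nRT/P = 6.700 × 0.08206 × 1004.15 / 1.34 = 412.0 L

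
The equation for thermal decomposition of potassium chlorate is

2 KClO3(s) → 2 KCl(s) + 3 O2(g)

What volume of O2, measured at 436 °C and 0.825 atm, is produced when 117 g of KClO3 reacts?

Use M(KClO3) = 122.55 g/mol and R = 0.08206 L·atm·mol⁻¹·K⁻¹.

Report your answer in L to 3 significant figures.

101 L

n(KClO3) = 117.0 / 122.55 = 0.9547 mol
n(O2) = (3/2) × 0.9547 = 1.432 mol
V = nRT/P = 1.432 × 0.08206 × 709.15 / 0.825 = 101.0 L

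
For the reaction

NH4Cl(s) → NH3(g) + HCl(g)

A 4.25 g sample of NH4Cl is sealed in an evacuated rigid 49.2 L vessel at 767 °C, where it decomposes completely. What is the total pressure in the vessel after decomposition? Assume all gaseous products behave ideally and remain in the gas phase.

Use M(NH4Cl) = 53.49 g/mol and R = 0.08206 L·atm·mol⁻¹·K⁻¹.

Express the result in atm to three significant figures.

n(NH4Cl) = 4.25 / 53.49 = 0.07945 mol
n(gas produced) = (2/1) × 0.07945 = 0.1589 mol
P = nRT/V = 0.1589 × 0.08206 × 1040.15 / 49.2 = 0.2757 atm

0.276 atm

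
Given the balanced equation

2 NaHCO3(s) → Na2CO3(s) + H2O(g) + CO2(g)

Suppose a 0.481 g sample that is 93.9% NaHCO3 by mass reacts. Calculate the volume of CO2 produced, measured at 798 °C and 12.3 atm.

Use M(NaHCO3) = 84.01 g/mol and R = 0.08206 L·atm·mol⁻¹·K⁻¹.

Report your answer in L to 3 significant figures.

0.0192 L

mass of NaHCO3 = 0.481 × 93.9/100 = 0.4517 g
n(NaHCO3) = 0.4517 / 84.01 = 0.005377 mol
n(CO2) = (1/2) × 0.005377 = 0.002688 mol
V = nRT/P = 0.002688 × 0.08206 × 1071.15 / 12.3 = 0.01921 L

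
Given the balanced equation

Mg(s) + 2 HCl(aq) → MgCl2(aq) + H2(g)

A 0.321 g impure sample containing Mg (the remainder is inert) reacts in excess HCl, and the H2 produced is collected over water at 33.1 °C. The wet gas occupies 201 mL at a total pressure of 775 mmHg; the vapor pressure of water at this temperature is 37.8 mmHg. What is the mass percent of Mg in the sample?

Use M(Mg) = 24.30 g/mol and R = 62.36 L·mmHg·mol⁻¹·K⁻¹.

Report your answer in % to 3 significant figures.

58.7 %

P(H2) = 775 − 37.8 = 737.2 mmHg
n(H2) = PV/RT = (737.2 × 0.2010) / (62.36 × 306.25) = 0.007759 mol
n(Mg) = (1/1) × 0.007759 = 0.007759 mol
m(Mg) = 0.007759 × 24.30 = 0.1885 g
%Mg = 0.1885 / 0.321 × 100 = 58.72%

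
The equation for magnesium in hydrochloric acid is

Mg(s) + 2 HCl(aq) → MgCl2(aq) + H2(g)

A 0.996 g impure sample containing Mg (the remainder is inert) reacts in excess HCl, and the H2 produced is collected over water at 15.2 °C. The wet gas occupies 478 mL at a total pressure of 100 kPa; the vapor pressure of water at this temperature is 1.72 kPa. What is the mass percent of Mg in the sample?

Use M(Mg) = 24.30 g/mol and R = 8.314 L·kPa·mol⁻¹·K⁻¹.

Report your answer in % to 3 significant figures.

47.8 %

P(H2) = 100 − 1.72 = 98.28 kPa
n(H2) = PV/RT = (98.28 × 0.4780) / (8.314 × 288.35) = 0.01960 mol
n(Mg) = (1/1) × 0.01960 = 0.01960 mol
m(Mg) = 0.01960 × 24.30 = 0.4763 g
%Mg = 0.4763 / 0.996 × 100 = 47.82%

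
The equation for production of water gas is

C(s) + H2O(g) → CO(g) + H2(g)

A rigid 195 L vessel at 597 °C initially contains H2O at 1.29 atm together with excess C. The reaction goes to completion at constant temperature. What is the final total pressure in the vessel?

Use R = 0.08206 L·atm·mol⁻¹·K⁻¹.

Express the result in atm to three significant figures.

Since T and V are fixed, P_final/P_initial = n_final/n_initial = 2/1.
P_final = (2/1) × 1.29 = 2.580 atm

2.58 atm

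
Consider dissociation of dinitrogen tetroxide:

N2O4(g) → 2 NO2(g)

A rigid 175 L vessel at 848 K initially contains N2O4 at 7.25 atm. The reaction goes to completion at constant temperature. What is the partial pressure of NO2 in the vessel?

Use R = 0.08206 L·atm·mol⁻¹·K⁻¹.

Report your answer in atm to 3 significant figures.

n(N2O4)₀ = PV/RT = (7.25 × 175) / (0.08206 × 848) = 18.23 mol
n(NO2) = (2/1) × 18.23 = 36.46 mol
P(NO2) = nRT/V = 36.46 × 0.08206 × 848 / 175 = 14.50 atm

14.5 atm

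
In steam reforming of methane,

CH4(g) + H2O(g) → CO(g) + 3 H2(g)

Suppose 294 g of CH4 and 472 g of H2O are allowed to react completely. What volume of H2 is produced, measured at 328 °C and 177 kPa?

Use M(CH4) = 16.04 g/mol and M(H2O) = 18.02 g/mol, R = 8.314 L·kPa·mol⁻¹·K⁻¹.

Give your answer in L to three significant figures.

1550 L

n(CH4) = 294 / 16.04 = 18.33 mol
n(H2O) = 472 / 18.02 = 26.19 mol
For 18.33 mol CH4, stoichiometry requires (1/1) × 18.33 = 18.33 mol H2O; 26.19 mol is available, so CH4 is limiting.
n(H2) = (3/1) × 18.33 = 54.99 mol
V(H2) = nRT/P = 54.99 × 8.314 × 601.15 / 177 = 1553 L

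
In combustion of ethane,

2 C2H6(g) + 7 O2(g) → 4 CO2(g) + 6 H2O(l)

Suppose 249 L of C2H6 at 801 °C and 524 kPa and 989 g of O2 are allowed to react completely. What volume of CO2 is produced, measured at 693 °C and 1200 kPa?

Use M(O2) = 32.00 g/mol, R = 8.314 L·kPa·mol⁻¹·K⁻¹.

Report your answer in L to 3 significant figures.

n(C2H6) = PV/RT = (524 × 249) / (8.314 × 1074.15) = 14.61 mol
n(O2) = 989 / 32.00 = 30.91 mol
For 14.61 mol C2H6, stoichiometry requires (7/2) × 14.61 = 51.13 mol O2; 30.91 mol is available, so O2 is limiting.
n(CO2) = (4/7) × 30.91 = 17.66 mol
V(CO2) = nRT/P = 17.66 × 8.314 × 966.15 / 1200 = 118.2 L

118 L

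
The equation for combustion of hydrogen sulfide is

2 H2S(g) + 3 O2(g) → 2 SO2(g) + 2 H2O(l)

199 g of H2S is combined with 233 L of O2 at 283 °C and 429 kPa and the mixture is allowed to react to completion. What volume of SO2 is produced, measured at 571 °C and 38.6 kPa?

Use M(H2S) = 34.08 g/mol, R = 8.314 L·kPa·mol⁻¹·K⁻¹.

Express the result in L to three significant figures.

n(H2S) = 199 / 34.08 = 5.839 mol
n(O2) = PV/RT = (429 × 233) / (8.314 × 556.15) = 21.62 mol
For 5.839 mol H2S, stoichiometry requires (3/2) × 5.839 = 8.759 mol O2; 21.62 mol is available, so H2S is limiting.
n(SO2) = (2/2) × 5.839 = 5.839 mol
V(SO2) = nRT/P = 5.839 × 8.314 × 844.15 / 38.6 = 1062 L

1060 L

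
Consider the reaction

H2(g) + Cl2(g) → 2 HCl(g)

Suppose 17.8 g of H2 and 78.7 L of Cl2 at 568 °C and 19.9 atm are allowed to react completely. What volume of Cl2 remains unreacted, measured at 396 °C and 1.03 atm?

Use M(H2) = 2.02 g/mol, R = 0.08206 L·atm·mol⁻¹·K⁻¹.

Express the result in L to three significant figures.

n(H2) = 17.8 / 2.02 = 8.812 mol
n(Cl2) = PV/RT = (19.9 × 78.7) / (0.08206 × 841.15) = 22.69 mol
For 8.812 mol H2, stoichiometry requires (1/1) × 8.812 = 8.812 mol Cl2; 22.69 mol is available, so H2 is limiting.
n(Cl2) consumed = (1/1) × 8.812 = 8.812 mol; remaining = 22.69 − 8.812 = 13.88 mol
V(Cl2) = nRT/P = 13.88 × 0.08206 × 669.15 / 1.03 = 740.0 L

740 L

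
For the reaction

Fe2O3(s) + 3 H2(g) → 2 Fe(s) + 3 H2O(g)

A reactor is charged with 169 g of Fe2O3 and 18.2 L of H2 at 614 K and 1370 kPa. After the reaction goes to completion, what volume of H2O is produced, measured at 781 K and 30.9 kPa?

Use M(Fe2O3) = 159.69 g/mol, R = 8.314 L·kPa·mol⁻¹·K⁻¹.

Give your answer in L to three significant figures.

n(Fe2O3) = 169 / 159.69 = 1.058 mol
n(H2) = PV/RT = (1370 × 18.2) / (8.314 × 614) = 4.884 mol
For 1.058 mol Fe2O3, stoichiometry requires (3/1) × 1.058 = 3.174 mol H2; 4.884 mol is available, so Fe2O3 is limiting.
n(H2O) = (3/1) × 1.058 = 3.174 mol
V(H2O) = nRT/P = 3.174 × 8.314 × 781 / 30.9 = 667.0 L

667 L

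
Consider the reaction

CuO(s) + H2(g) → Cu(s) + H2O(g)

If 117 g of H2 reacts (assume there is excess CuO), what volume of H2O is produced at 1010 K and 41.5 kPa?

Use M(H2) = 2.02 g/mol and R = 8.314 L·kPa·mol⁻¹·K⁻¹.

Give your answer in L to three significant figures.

11700 L

n(H2) = 117.0 / 2.02 = 57.92 mol
n(H2O) = (1/1) × 57.92 = 57.92 mol
V = nRT/P = 57.92 × 8.314 × 1010 / 41.5 = 11720 L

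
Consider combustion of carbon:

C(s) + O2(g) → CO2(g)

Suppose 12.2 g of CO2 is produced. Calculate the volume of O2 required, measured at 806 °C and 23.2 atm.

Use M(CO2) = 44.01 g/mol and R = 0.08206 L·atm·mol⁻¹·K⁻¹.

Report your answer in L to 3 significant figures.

n(CO2) = 12.20 / 44.01 = 0.2772 mol
n(O2) = (1/1) × 0.2772 = 0.2772 mol
V = nRT/P = 0.2772 × 0.08206 × 1079.15 / 23.2 = 1.058 L

1.06 L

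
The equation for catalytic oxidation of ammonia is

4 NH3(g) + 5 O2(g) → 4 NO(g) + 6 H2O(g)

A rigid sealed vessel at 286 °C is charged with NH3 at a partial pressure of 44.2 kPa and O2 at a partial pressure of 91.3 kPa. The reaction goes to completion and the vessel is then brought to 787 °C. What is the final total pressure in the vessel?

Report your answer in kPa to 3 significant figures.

278 kPa

With V and T fixed, P_i ∝ n_i, so the mole ratios apply directly to partial pressures at 286 °C.
P(O2) required for 44.2 kPa of NH3 = (5/4) × 44.2 = 55.25 kPa; available 91.3 kPa, so NH3 is limiting.
P(O2) remaining = 91.3 − (5/4) × 44.2 = 36.05 kPa
P(gaseous products) = (4+6)/4 × 44.2 = 110.5 kPa
P_total at 286 °C = 36.05 + 110.5 = 146.6 kPa
Scaling to 787 °C: P = 146.6 × 1060.15/559.15 = 278.0 kPa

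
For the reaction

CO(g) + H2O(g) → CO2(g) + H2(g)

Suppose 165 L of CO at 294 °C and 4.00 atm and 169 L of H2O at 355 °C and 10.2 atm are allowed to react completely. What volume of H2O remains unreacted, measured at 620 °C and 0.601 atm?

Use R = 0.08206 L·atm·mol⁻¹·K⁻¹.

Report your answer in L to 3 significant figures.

2350 L

n(CO) = PV/RT = (4.00 × 165) / (0.08206 × 567.15) = 14.18 mol
n(H2O) = PV/RT = (10.2 × 169) / (0.08206 × 628.15) = 33.44 mol
For 14.18 mol CO, stoichiometry requires (1/1) × 14.18 = 14.18 mol H2O; 33.44 mol is available, so CO is limiting.
n(H2O) consumed = (1/1) × 14.18 = 14.18 mol; remaining = 33.44 − 14.18 = 19.26 mol
V(H2O) = nRT/P = 19.26 × 0.08206 × 893.15 / 0.601 = 2349 L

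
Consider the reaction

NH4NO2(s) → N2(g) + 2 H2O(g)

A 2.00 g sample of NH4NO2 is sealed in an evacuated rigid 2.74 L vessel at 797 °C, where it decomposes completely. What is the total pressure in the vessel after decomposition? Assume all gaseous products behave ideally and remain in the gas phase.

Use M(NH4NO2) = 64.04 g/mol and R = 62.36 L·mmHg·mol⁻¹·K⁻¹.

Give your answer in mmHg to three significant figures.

n(NH4NO2) = 2.00 / 64.04 = 0.03123 mol
n(gas produced) = (3/1) × 0.03123 = 0.09369 mol
P = nRT/V = 0.09369 × 62.36 × 1070.15 / 2.74 = 2282 mmHg

2280 mmHg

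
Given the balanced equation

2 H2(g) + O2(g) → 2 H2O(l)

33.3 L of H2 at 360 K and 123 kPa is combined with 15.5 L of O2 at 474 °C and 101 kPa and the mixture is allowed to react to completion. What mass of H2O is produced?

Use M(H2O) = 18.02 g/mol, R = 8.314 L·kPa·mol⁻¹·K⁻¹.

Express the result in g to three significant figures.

n(H2) = PV/RT = (123 × 33.3) / (8.314 × 360) = 1.368 mol
n(O2) = PV/RT = (101 × 15.5) / (8.314 × 747.15) = 0.2520 mol
For 1.368 mol H2, stoichiometry requires (1/2) × 1.368 = 0.6840 mol O2; 0.2520 mol is available, so O2 is limiting.
n(H2O) = (2/1) × 0.2520 = 0.5040 mol
m(H2O) = 0.5040 × 18.02 = 9.082 g

9.08 g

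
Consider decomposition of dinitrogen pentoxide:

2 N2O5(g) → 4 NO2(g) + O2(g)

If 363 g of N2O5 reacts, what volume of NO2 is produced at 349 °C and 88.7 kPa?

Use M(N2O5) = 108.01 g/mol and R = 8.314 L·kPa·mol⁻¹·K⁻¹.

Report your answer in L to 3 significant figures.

n(N2O5) = 363.0 / 108.01 = 3.361 mol
n(NO2) = (4/2) × 3.361 = 6.722 mol
V = nRT/P = 6.722 × 8.314 × 622.15 / 88.7 = 392.0 L

392 L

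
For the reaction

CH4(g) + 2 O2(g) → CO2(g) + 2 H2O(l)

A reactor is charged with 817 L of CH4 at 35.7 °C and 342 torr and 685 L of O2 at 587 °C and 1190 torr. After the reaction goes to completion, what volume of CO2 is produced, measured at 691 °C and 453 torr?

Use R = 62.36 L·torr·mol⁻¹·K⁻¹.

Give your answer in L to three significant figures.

1010 L

n(CH4) = PV/RT = (342 × 817) / (62.36 × 308.85) = 14.51 mol
n(O2) = PV/RT = (1190 × 685) / (62.36 × 860.15) = 15.20 mol
For 14.51 mol CH4, stoichiometry requires (2/1) × 14.51 = 29.02 mol O2; 15.20 mol is available, so O2 is limiting.
n(CO2) = (1/2) × 15.20 = 7.600 mol
V(CO2) = nRT/P = 7.600 × 62.36 × 964.15 / 453 = 1009 L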